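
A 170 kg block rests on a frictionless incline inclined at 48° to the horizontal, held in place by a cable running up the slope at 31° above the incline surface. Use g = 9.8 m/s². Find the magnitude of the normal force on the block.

Take axes along and perpendicular to the incline. Weight components: W sin 48° = 1238 N down-slope, W cos 48° = 1115 N into the surface.
Along incline: T cos 31° = W sin 48° → T = 1444 N.
Perpendicular: N = W cos 48° − T sin 31° = 370.9 N.

N ≈ 371 N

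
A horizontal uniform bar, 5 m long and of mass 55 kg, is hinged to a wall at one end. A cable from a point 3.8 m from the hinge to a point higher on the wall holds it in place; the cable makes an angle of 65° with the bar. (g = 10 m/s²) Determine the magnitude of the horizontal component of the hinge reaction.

H_x ≈ 169 N

Take torques about the hinge: T sin 65° · 3.8 = 55×10×2.5 = 1375 N·m.
So T = 1375 / (0.9063 × 3.8) = 399.25 N.
ΣF_x = 0: H_x = T cos 65° = 168.73 N.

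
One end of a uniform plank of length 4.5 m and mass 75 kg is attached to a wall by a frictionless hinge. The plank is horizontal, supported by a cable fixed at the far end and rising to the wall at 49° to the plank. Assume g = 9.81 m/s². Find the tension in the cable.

T ≈ 487 N

Take torques about the hinge: T sin 49° · 4.5 = 75×9.81×2.25 = 1655.4 N·m.
So T = 1655.4 / (0.7547 × 4.5) = 487.44 N.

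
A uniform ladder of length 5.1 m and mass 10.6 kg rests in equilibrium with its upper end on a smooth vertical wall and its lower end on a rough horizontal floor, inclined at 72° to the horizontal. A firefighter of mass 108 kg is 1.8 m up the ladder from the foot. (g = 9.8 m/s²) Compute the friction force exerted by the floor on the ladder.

f ≈ 138 N

Torques about the foot: N_wall · 5.1 sin 72° = 10.6×9.8×2.55 cos 72° + 108×9.8×1.8 cos 72° → N_wall = 138.25 N.
ΣF_x = 0: f_floor = N_wall = 138.25 N.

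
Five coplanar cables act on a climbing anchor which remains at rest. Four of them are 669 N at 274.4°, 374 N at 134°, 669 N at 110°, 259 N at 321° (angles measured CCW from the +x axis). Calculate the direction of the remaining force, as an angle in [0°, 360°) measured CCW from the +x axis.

θ ≈ 344°

Sum the known components: ΣF_x = -236 N, ΣF_y = 67.67 N.
For equilibrium the remaining force must supply (−ΣF_x, −ΣF_y) = (236, -67.67) N.
Magnitude = √((236)² + (-67.67)²) = 245.5 N; direction = atan2(-67.67, 236) = 344.0°.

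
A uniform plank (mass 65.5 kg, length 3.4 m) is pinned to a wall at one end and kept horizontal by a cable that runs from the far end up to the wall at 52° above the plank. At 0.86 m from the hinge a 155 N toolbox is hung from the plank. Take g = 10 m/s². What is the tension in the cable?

T ≈ 465 N

Take torques about the hinge: T sin 52° · 3.4 = 65.5×10×1.7 + 155×0.86 = 1246.8 N·m.
So T = 1246.8 / (0.7880 × 3.4) = 465.36 N.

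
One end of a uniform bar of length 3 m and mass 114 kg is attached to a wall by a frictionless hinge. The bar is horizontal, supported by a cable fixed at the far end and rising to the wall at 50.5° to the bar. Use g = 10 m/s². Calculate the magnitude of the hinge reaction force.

Take torques about the hinge: T sin 50.5° · 3 = 114×10×1.5 = 1710 N·m.
So T = 1710 / (0.7716 × 3) = 738.7 N.
ΣF_x = 0: H_x = T cos 50.5° = 469.87 N.
ΣF_y = 0: H_y = (114×10) − T sin 50.5° = 1140 − 570 = 570 N.
|H| = √(H_x² + H_y²) = √((469.87)² + (570)²) = 738.7 N.

|H| ≈ 739 N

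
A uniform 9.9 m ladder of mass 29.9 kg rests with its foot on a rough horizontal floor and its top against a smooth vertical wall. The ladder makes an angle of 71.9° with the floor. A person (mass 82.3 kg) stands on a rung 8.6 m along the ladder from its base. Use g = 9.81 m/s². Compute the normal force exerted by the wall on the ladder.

Torques about the foot: N_wall · 9.9 sin 71.9° = 29.9×9.81×4.95 cos 71.9° + 82.3×9.81×8.6 cos 71.9° → N_wall = 277.17 N.

N_wall ≈ 277 N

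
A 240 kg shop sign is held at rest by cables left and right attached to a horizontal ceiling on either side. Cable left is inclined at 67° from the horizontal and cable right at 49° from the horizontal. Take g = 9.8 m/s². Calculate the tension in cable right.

T_right ≈ 1020 N

Weight W = 240 × 9.8 = 2352 N acts straight down.
Horizontal: T_left cos 67° = T_right cos 49°  →  T_left = 1.679 T_right.
Vertical: T_left sin 67° + T_right sin 49° = 2352.
Substituting the horizontal relation into the vertical equation gives 2.3 T_right = 2352, so T_right = 1022 N.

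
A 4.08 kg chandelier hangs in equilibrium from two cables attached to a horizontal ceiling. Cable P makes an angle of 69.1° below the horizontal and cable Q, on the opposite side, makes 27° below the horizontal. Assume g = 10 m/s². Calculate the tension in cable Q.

T_Q ≈ 14.6 N

Weight W = 4.08 × 10 = 40.8 N acts straight down.
Horizontal: T_P cos 69.1° = T_Q cos 27°  →  T_P = 2.498 T_Q.
Vertical: T_P sin 69.1° + T_Q sin 27° = 40.8.
Substituting the horizontal relation into the vertical equation gives 2.787 T_Q = 40.8, so T_Q = 14.64 N.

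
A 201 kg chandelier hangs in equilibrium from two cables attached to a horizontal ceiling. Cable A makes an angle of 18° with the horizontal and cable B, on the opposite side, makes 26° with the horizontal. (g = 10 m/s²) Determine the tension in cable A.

Weight W = 201 × 10 = 2010 N acts straight down.
Horizontal: T_A cos 18° = T_B cos 26°  →  T_B = 1.058 T_A.
Vertical: T_A sin 18° + T_B sin 26° = 2010.
Substituting the horizontal relation into the vertical equation gives 0.7729 T_A = 2010, so T_A = 2601 N.

T_A ≈ 2600 N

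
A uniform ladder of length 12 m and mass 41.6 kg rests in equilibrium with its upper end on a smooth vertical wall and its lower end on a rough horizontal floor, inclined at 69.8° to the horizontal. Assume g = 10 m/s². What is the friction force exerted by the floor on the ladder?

Torques about the foot: N_wall · 12 sin 69.8° = 41.6×10×6 cos 69.8° → N_wall = 76.529 N.
ΣF_x = 0: f_floor = N_wall = 76.529 N.

f ≈ 76.5 N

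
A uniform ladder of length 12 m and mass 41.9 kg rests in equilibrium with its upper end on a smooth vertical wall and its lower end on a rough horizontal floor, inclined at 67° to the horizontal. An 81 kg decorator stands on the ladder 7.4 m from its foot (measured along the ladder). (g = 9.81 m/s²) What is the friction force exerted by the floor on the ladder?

f ≈ 295 N

Torques about the foot: N_wall · 12 sin 67° = 41.9×9.81×6 cos 67° + 81×9.81×7.4 cos 67° → N_wall = 295.23 N.
ΣF_x = 0: f_floor = N_wall = 295.23 N.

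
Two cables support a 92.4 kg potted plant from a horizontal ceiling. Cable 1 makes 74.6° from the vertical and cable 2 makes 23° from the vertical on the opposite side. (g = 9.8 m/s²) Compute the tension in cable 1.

T_1 ≈ 357 N

Angles from the horizontal: cable 1 is 90° − 74.6° = 15.4°, cable 2 is 90° − 23° = 67°.
Weight W = 92.4 × 9.8 = 905.5 N acts straight down.
Horizontal: T_1 cos 15.4° = T_2 cos 67°  →  T_2 = 2.467 T_1.
Vertical: T_1 sin 15.4° + T_2 sin 67° = 905.5.
Substituting the horizontal relation into the vertical equation gives 2.537 T_1 = 905.5, so T_1 = 357 N.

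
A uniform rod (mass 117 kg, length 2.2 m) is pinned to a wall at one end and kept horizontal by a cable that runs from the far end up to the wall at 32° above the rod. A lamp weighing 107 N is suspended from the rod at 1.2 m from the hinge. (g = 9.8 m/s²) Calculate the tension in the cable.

Take torques about the hinge: T sin 32° · 2.2 = 117×9.8×1.1 + 107×1.2 = 1389.7 N·m.
So T = 1389.7 / (0.5299 × 2.2) = 1192 N.

T ≈ 1190 N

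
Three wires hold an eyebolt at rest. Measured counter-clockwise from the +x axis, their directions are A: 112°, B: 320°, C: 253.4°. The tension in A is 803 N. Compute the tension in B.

T_B ≈ 546 N

Resolve: ΣF_x = 803 cos 112° + T_B cos 320° + T_C cos 253.4° = 0.
        ΣF_y = 803 sin 112° + T_B sin 320° + T_C sin 253.4° = 0.
The known terms sum to (-300.8, 744.5) N, so 0.7660 T_B − 0.2857 T_C = 300.8 and -0.6428 T_B − 0.9583 T_C = -744.5.
Solving simultaneously: T_B = 545.9 N, T_C = 410.8 N.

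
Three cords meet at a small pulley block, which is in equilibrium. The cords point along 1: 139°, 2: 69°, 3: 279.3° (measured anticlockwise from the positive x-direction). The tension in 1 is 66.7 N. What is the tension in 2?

Resolve: ΣF_x = 66.7 cos 139° + T_2 cos 69° + T_3 cos 279.3° = 0.
        ΣF_y = 66.7 sin 139° + T_2 sin 69° + T_3 sin 279.3° = 0.
The known terms sum to (-50.34, 43.76) N, so 0.3584 T_2 + 0.1616 T_3 = 50.34 and 0.9336 T_2 − 0.9869 T_3 = -43.76.
Solving simultaneously: T_2 = 84.45 N, T_3 = 124.2 N.

T_2 ≈ 84.4 N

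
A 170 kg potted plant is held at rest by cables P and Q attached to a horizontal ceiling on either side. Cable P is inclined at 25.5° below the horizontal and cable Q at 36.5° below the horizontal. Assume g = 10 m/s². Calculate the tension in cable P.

Weight W = 170 × 10 = 1700 N acts straight down.
Horizontal: T_P cos 25.5° = T_Q cos 36.5°  →  T_Q = 1.123 T_P.
Vertical: T_P sin 25.5° + T_Q sin 36.5° = 1700.
Substituting the horizontal relation into the vertical equation gives 1.098 T_P = 1700, so T_P = 1548 N.

T_P ≈ 1550 N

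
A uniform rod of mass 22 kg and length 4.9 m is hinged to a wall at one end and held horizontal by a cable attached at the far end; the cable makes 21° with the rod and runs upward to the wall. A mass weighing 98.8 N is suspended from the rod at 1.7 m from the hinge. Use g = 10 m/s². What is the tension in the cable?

T ≈ 403 N

Take torques about the hinge: T sin 21° · 4.9 = 22×10×2.45 + 98.8×1.7 = 706.96 N·m.
So T = 706.96 / (0.3584 × 4.9) = 402.6 N.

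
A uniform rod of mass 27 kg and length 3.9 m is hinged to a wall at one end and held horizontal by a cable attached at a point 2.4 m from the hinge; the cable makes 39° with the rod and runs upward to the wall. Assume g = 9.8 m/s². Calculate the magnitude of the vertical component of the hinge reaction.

|H_y| ≈ 49.6 N

Take torques about the hinge: T sin 39° · 2.4 = 27×9.8×1.95 = 515.97 N·m.
So T = 515.97 / (0.6293 × 2.4) = 341.62 N.
ΣF_y = 0: H_y = (27×9.8) − T sin 39° = 264.6 − 214.99 = 49.613 N.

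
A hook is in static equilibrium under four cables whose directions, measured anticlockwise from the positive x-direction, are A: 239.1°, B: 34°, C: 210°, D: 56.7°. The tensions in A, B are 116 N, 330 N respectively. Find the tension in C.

Resolve: ΣF_x = 116 cos 239.1° + 330 cos 34° + T_C cos 210° + T_D cos 56.7° = 0.
        ΣF_y = 116 sin 239.1° + 330 sin 34° + T_C sin 210° + T_D sin 56.7° = 0.
The known terms sum to (214, 85) N, so -0.8660 T_C + 0.5490 T_D = -214 and -0.5000 T_C + 0.8358 T_D = -85.
Solving simultaneously: T_C = 294.2 N, T_D = 74.32 N.

T_C ≈ 294 N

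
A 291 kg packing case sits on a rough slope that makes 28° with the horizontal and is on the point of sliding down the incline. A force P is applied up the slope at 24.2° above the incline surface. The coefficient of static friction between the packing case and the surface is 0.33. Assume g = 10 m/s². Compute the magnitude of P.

P ≈ 667 N

On the verge of sliding down the incline, friction equals μN and acts up the slope.
Perpendicular: N + P sin 24.2° = W cos 28° = 2569 N.
Along incline: P cos 24.2° + μN = W sin 28° with W sin 28° = 1366 N.
Solving the pair for P and N: P = 667.1 N, N = 2296 N (and f = μN = 757.6 N).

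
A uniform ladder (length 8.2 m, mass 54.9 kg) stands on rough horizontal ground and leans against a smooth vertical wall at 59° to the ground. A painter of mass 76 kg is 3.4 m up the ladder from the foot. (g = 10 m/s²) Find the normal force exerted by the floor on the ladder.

N_floor ≈ 1310 N

ΣF_y = 0: N_floor = 54.9×10 + 76×10 = 1309 N.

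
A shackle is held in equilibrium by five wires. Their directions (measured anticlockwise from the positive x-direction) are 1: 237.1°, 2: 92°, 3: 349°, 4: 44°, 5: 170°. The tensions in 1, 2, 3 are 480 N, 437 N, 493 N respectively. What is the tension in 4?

Resolve: ΣF_x = 480 cos 237.1° + 437 cos 92° + 493 cos 349° + T_4 cos 44° + T_5 cos 170° = 0.
        ΣF_y = 480 sin 237.1° + 437 sin 92° + 493 sin 349° + T_4 sin 44° + T_5 sin 170° = 0.
The known terms sum to (208, -60.35) N, so 0.7193 T_4 − 0.9848 T_5 = -208 and 0.6947 T_4 + 0.1736 T_5 = 60.35.
Solving simultaneously: T_4 = 28.83 N, T_5 = 232.2 N.

T_4 ≈ 28.8 N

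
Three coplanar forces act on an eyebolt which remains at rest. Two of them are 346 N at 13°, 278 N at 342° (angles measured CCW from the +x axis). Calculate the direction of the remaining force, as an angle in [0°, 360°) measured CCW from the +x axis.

Sum the known components: ΣF_x = 601.5 N, ΣF_y = -8.074 N.
For equilibrium the remaining force must supply (−ΣF_x, −ΣF_y) = (-601.5, 8.074) N.
Magnitude = √((-601.5)² + (8.074)²) = 601.6 N; direction = atan2(8.074, -601.5) = 179.2°.

θ ≈ 179°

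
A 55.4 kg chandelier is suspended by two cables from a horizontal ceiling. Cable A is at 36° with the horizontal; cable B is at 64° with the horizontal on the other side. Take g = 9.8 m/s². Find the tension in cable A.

T_A ≈ 242 N

Weight W = 55.4 × 9.8 = 542.9 N acts straight down.
Horizontal: T_A cos 36° = T_B cos 64°  →  T_B = 1.846 T_A.
Vertical: T_A sin 36° + T_B sin 64° = 542.9.
Substituting the horizontal relation into the vertical equation gives 2.247 T_A = 542.9, so T_A = 241.7 N.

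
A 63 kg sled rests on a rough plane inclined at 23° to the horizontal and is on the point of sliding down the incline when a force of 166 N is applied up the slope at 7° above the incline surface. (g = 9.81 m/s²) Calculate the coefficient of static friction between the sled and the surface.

On the verge of sliding down the incline, friction is at its maximum μN and acts up the slope.
Perpendicular to incline: N = W cos 23° − P sin 7° = 568.9 − 20.23 = 548.7 N.
Along incline: P cos 7° + μN = W sin 23° → μ = (W sin 23° − P cos 7°) / N = 0.1398.

μ ≈ 0.140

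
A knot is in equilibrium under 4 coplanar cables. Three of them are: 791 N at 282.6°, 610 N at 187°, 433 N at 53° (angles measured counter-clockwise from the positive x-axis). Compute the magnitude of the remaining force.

Sum the known components: ΣF_x = -172.3 N, ΣF_y = -500.5 N.
For equilibrium the remaining force must supply (−ΣF_x, −ΣF_y) = (172.3, 500.5) N.
Magnitude = √((172.3)² + (500.5)²) = 529.3 N; direction = atan2(500.5, 172.3) = 71.0°.

F ≈ 529 N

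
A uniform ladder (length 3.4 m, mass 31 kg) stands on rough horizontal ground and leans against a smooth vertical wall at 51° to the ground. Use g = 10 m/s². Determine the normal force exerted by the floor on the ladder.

ΣF_y = 0: N_floor = 31×10 = 310 N.

N_floor ≈ 310 N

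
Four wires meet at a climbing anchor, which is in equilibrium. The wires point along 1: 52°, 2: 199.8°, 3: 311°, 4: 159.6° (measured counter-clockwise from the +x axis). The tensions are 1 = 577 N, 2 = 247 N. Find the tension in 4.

T_4 ≈ 702 N

Resolve: ΣF_x = 577 cos 52° + 247 cos 199.8° + T_3 cos 311° + T_4 cos 159.6° = 0.
        ΣF_y = 577 sin 52° + 247 sin 199.8° + T_3 sin 311° + T_4 sin 159.6° = 0.
The known terms sum to (122.8, 371) N, so 0.6561 T_3 − 0.9373 T_4 = -122.8 and -0.7547 T_3 + 0.3486 T_4 = -371.
Solving simultaneously: T_3 = 815.9 N, T_4 = 702.2 N.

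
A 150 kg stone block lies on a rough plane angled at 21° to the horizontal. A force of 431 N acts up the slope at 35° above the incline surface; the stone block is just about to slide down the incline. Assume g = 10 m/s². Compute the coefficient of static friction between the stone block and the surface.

On the verge of sliding down the incline, friction is at its maximum μN and acts up the slope.
Perpendicular to incline: N = W cos 21° − P sin 35° = 1400 − 247.2 = 1153 N.
Along incline: P cos 35° + μN = W sin 21° → μ = (W sin 21° − P cos 35°) / N = 0.16.

μ ≈ 0.160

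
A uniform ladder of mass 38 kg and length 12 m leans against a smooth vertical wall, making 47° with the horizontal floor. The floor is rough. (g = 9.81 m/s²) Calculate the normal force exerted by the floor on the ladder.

ΣF_y = 0: N_floor = 38×9.81 = 372.78 N.

N_floor ≈ 373 N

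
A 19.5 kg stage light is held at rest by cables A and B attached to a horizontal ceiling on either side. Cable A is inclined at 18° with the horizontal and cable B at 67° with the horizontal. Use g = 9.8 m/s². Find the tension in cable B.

Weight W = 19.5 × 9.8 = 191.1 N acts straight down.
Horizontal: T_A cos 18° = T_B cos 67°  →  T_A = 0.4108 T_B.
Vertical: T_A sin 18° + T_B sin 67° = 191.1.
Substituting the horizontal relation into the vertical equation gives 1.047 T_B = 191.1, so T_B = 182.4 N.

T_B ≈ 182 N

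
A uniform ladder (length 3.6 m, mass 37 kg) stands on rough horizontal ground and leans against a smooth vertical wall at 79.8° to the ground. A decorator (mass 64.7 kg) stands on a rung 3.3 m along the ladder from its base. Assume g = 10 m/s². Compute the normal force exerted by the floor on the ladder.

N_floor ≈ 1020 N

ΣF_y = 0: N_floor = 37×10 + 64.7×10 = 1017 N.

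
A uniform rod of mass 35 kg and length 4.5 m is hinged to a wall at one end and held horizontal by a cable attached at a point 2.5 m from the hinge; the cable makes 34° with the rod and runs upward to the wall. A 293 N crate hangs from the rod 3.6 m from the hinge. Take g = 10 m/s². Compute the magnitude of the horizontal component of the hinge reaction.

Take torques about the hinge: T sin 34° · 2.5 = 35×10×2.25 + 293×3.6 = 1842.3 N·m.
So T = 1842.3 / (0.5592 × 2.5) = 1317.8 N.
ΣF_x = 0: H_x = T cos 34° = 1092.5 N.

H_x ≈ 1090 N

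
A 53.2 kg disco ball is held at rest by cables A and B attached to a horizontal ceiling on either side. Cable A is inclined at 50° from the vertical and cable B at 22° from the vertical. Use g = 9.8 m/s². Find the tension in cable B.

T_B ≈ 420 N

Angles from the horizontal: cable A is 90° − 50° = 40°, cable B is 90° − 22° = 68°.
Weight W = 53.2 × 9.8 = 521.4 N acts straight down.
Horizontal: T_A cos 40° = T_B cos 68°  →  T_A = 0.489 T_B.
Vertical: T_A sin 40° + T_B sin 68° = 521.4.
Substituting the horizontal relation into the vertical equation gives 1.242 T_B = 521.4, so T_B = 419.9 N.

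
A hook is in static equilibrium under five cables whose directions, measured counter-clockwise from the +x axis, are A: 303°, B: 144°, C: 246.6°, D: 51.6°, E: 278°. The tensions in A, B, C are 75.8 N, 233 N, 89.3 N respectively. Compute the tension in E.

T_E ≈ 190 N

Resolve: ΣF_x = 75.8 cos 303° + 233 cos 144° + 89.3 cos 246.6° + T_D cos 51.6° + T_E cos 278° = 0.
        ΣF_y = 75.8 sin 303° + 233 sin 144° + 89.3 sin 246.6° + T_D sin 51.6° + T_E sin 278° = 0.
The known terms sum to (-182.7, -8.573) N, so 0.6211 T_D + 0.1392 T_E = 182.7 and 0.7837 T_D − 0.9903 T_E = 8.573.
Solving simultaneously: T_D = 251.5 N, T_E = 190.3 N.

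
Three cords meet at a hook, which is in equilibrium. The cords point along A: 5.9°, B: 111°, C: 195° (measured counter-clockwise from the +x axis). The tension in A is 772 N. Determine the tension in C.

T_C ≈ 749 N

Resolve: ΣF_x = 772 cos 5.9° + T_B cos 111° + T_C cos 195° = 0.
        ΣF_y = 772 sin 5.9° + T_B sin 111° + T_C sin 195° = 0.
The known terms sum to (767.9, 79.36) N, so -0.3584 T_B − 0.9659 T_C = -767.9 and 0.9336 T_B − 0.2588 T_C = -79.36.
Solving simultaneously: T_B = 122.8 N, T_C = 749.5 N.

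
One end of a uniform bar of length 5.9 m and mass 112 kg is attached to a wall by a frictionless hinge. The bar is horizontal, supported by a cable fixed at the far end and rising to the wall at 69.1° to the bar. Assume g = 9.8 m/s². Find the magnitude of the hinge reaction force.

|H| ≈ 587 N

Take torques about the hinge: T sin 69.1° · 5.9 = 112×9.8×2.95 = 3237.9 N·m.
So T = 3237.9 / (0.9342 × 5.9) = 587.45 N.
ΣF_x = 0: H_x = T cos 69.1° = 209.57 N.
ΣF_y = 0: H_y = (112×9.8) − T sin 69.1° = 1097.6 − 548.8 = 548.8 N.
|H| = √(H_x² + H_y²) = √((209.57)² + (548.8)²) = 587.45 N.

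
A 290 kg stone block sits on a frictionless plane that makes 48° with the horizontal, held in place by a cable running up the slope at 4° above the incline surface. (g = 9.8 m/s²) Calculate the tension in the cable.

T ≈ 2120 N

Take axes along and perpendicular to the incline. Weight components: W sin 48° = 2112 N down-slope, W cos 48° = 1902 N into the surface.
Along incline: T cos 4° = W sin 48° → T = 2117 N.
Perpendicular: N = W cos 48° − T sin 4° = 1754 N.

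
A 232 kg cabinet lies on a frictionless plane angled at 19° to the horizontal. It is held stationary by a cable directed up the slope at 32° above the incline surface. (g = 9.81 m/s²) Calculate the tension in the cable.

T ≈ 874 N

Take axes along and perpendicular to the incline. Weight components: W sin 19° = 741 N down-slope, W cos 19° = 2152 N into the surface.
Along incline: T cos 32° = W sin 19° → T = 873.7 N.
Perpendicular: N = W cos 19° − T sin 32° = 1689 N.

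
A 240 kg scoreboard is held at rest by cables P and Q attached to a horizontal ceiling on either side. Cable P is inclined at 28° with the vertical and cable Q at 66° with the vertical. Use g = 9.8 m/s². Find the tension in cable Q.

Angles from the horizontal: cable P is 90° − 28° = 62°, cable Q is 90° − 66° = 24°.
Weight W = 240 × 9.8 = 2352 N acts straight down.
Horizontal: T_P cos 62° = T_Q cos 24°  →  T_P = 1.946 T_Q.
Vertical: T_P sin 62° + T_Q sin 24° = 2352.
Substituting the horizontal relation into the vertical equation gives 2.125 T_Q = 2352, so T_Q = 1107 N.

T_Q ≈ 1110 N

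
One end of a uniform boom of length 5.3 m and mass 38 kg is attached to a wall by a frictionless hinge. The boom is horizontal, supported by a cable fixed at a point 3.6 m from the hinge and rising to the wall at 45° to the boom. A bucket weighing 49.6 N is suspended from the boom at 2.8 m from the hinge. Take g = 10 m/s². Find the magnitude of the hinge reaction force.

|H| ≈ 337 N

Take torques about the hinge: T sin 45° · 3.6 = 38×10×2.65 + 49.6×2.8 = 1145.9 N·m.
So T = 1145.9 / (0.7071 × 3.6) = 450.14 N.
ΣF_x = 0: H_x = T cos 45° = 318.3 N.
ΣF_y = 0: H_y = (38×10 + 49.6) − T sin 45° = 429.6 − 318.3 = 111.3 N.
|H| = √(H_x² + H_y²) = √((318.3)² + (111.3)²) = 337.2 N.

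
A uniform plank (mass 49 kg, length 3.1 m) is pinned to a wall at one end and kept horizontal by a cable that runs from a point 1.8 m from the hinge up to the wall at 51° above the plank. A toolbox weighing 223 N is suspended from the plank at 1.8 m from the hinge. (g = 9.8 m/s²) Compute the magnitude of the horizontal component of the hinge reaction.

Take torques about the hinge: T sin 51° · 1.8 = 49×9.8×1.55 + 223×1.8 = 1145.7 N·m.
So T = 1145.7 / (0.7771 × 1.8) = 819.03 N.
ΣF_x = 0: H_x = T cos 51° = 515.43 N.

H_x ≈ 515 N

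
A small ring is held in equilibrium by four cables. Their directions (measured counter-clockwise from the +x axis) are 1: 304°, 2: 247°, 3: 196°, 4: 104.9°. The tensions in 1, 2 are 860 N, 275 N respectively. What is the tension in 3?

T_3 ≈ 112 N

Resolve: ΣF_x = 860 cos 304° + 275 cos 247° + T_3 cos 196° + T_4 cos 104.9° = 0.
        ΣF_y = 860 sin 304° + 275 sin 247° + T_3 sin 196° + T_4 sin 104.9° = 0.
The known terms sum to (373.5, -966.1) N, so -0.9613 T_3 − 0.2571 T_4 = -373.5 and -0.2756 T_3 + 0.9664 T_4 = 966.1.
Solving simultaneously: T_3 = 112.5 N, T_4 = 1032 N.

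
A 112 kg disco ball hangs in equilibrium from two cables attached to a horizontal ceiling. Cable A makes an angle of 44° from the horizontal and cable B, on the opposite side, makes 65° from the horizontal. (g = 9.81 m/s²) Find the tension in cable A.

Weight W = 112 × 9.81 = 1099 N acts straight down.
Horizontal: T_A cos 44° = T_B cos 65°  →  T_B = 1.702 T_A.
Vertical: T_A sin 44° + T_B sin 65° = 1099.
Substituting the horizontal relation into the vertical equation gives 2.237 T_A = 1099, so T_A = 491.1 N.

T_A ≈ 491 N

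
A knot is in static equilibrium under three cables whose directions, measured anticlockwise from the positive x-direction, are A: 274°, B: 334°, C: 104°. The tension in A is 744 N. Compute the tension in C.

T_C ≈ 841 N

Resolve: ΣF_x = 744 cos 274° + T_B cos 334° + T_C cos 104° = 0.
        ΣF_y = 744 sin 274° + T_B sin 334° + T_C sin 104° = 0.
The known terms sum to (51.9, -742.2) N, so 0.8988 T_B − 0.2419 T_C = -51.9 and -0.4384 T_B + 0.9703 T_C = 742.2.
Solving simultaneously: T_B = 168.7 N, T_C = 841.1 N.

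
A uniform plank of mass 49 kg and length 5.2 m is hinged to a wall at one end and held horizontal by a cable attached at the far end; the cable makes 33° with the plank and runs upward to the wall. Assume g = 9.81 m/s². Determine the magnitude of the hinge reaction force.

|H| ≈ 441 N

Take torques about the hinge: T sin 33° · 5.2 = 49×9.81×2.6 = 1249.8 N·m.
So T = 1249.8 / (0.5446 × 5.2) = 441.29 N.
ΣF_x = 0: H_x = T cos 33° = 370.1 N.
ΣF_y = 0: H_y = (49×9.81) − T sin 33° = 480.69 − 240.34 = 240.34 N.
|H| = √(H_x² + H_y²) = √((370.1)² + (240.34)²) = 441.29 N.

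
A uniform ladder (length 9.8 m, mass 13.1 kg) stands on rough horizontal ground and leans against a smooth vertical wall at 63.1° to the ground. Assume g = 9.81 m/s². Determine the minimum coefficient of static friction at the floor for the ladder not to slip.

μ_min ≈ 0.254

ΣF_y = 0: N_floor = 13.1×9.81 = 128.51 N.
Torques about the foot: N_wall · 9.8 sin 63.1° = 13.1×9.81×4.9 cos 63.1° → N_wall = 32.599 N.
ΣF_x = 0: f_floor = N_wall = 32.599 N.
μ_min = f_floor / N_floor = 32.599 / 128.51 = 0.2537.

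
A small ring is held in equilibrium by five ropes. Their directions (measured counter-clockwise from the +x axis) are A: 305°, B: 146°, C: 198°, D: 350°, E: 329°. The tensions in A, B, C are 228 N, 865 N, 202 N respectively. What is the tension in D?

Resolve: ΣF_x = 228 cos 305° + 865 cos 146° + 202 cos 198° + T_D cos 350° + T_E cos 329° = 0.
        ΣF_y = 228 sin 305° + 865 sin 146° + 202 sin 198° + T_D sin 350° + T_E sin 329° = 0.
The known terms sum to (-778.5, 234.5) N, so 0.9848 T_D + 0.8572 T_E = 778.5 and -0.1736 T_D − 0.5150 T_E = -234.5.
Solving simultaneously: T_D = 557.9 N, T_E = 267.2 N.

T_D ≈ 558 N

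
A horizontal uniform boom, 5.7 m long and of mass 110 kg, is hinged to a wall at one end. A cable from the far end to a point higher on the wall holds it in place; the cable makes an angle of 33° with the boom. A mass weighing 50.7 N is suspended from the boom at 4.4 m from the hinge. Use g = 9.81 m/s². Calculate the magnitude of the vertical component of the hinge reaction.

|H_y| ≈ 551 N

Take torques about the hinge: T sin 33° · 5.7 = 110×9.81×2.85 + 50.7×4.4 = 3298.5 N·m.
So T = 3298.5 / (0.5446 × 5.7) = 1062.5 N.
ΣF_y = 0: H_y = (110×9.81 + 50.7) − T sin 33° = 1129.8 − 578.69 = 551.11 N.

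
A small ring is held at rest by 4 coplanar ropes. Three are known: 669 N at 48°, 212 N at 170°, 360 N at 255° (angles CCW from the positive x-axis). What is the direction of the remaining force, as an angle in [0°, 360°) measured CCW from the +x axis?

Sum the known components: ΣF_x = 145.7 N, ΣF_y = 186.2 N.
For equilibrium the remaining force must supply (−ΣF_x, −ΣF_y) = (-145.7, -186.2) N.
Magnitude = √((-145.7)² + (-186.2)²) = 236.5 N; direction = atan2(-186.2, -145.7) = 232.0°.

θ ≈ 232°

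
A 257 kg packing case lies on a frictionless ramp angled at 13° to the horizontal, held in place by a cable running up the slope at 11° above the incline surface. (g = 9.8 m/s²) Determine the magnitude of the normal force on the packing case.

N ≈ 2340 N

Take axes along and perpendicular to the incline. Weight components: W sin 13° = 566.6 N down-slope, W cos 13° = 2454 N into the surface.
Along incline: T cos 11° = W sin 13° → T = 577.2 N.
Perpendicular: N = W cos 13° − T sin 11° = 2344 N.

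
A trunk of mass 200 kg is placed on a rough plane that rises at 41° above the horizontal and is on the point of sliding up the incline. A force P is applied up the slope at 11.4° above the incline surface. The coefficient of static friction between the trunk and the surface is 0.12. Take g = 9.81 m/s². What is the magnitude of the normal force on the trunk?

N ≈ 1190 N

On the verge of sliding up the incline, friction equals μN and acts down the slope.
Perpendicular: N + P sin 11.4° = W cos 41° = 1481 N.
Along incline: P cos 11.4° = W sin 41° + μN  with W sin 41° = 1287 N.
Solving the pair for P and N: P = 1459 N, N = 1192 N (and f = μN = 143.1 N).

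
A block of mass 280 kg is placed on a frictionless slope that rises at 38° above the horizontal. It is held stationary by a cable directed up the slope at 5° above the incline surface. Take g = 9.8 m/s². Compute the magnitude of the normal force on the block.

N ≈ 2010 N

Take axes along and perpendicular to the incline. Weight components: W sin 38° = 1689 N down-slope, W cos 38° = 2162 N into the surface.
Along incline: T cos 5° = W sin 38° → T = 1696 N.
Perpendicular: N = W cos 38° − T sin 5° = 2015 N.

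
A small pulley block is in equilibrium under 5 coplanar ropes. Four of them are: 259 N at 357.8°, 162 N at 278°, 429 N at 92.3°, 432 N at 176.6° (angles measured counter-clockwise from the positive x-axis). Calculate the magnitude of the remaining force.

F ≈ 329 N

Sum the known components: ΣF_x = -167.1 N, ΣF_y = 283.9 N.
For equilibrium the remaining force must supply (−ΣF_x, −ΣF_y) = (167.1, -283.9) N.
Magnitude = √((167.1)² + (-283.9)²) = 329.4 N; direction = atan2(-283.9, 167.1) = 300.5°.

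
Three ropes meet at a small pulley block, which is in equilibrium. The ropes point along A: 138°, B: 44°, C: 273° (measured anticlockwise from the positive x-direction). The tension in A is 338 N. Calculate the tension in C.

Resolve: ΣF_x = 338 cos 138° + T_B cos 44° + T_C cos 273° = 0.
        ΣF_y = 338 sin 138° + T_B sin 44° + T_C sin 273° = 0.
The known terms sum to (-251.2, 226.2) N, so 0.7193 T_B + 0.0523 T_C = 251.2 and 0.6947 T_B − 0.9986 T_C = -226.2.
Solving simultaneously: T_B = 316.7 N, T_C = 446.8 N.

T_C ≈ 447 N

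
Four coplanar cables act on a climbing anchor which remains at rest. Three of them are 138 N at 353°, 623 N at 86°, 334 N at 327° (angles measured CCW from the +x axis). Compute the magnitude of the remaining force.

F ≈ 625 N

Sum the known components: ΣF_x = 460.5 N, ΣF_y = 422.8 N.
For equilibrium the remaining force must supply (−ΣF_x, −ΣF_y) = (-460.5, -422.8) N.
Magnitude = √((-460.5)² + (-422.8)²) = 625.2 N; direction = atan2(-422.8, -460.5) = 222.6°.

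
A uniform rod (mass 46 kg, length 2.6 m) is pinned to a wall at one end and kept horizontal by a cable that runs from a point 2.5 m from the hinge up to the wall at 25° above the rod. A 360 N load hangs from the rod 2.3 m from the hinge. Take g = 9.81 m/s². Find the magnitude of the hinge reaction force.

|H| ≈ 1240 N

Take torques about the hinge: T sin 25° · 2.5 = 46×9.81×1.3 + 360×2.3 = 1414.6 N·m.
So T = 1414.6 / (0.4226 × 2.5) = 1338.9 N.
ΣF_x = 0: H_x = T cos 25° = 1213.5 N.
ΣF_y = 0: H_y = (46×9.81 + 360) − T sin 25° = 811.26 − 565.86 = 245.4 N.
|H| = √(H_x² + H_y²) = √((1213.5)² + (245.4)²) = 1238 N.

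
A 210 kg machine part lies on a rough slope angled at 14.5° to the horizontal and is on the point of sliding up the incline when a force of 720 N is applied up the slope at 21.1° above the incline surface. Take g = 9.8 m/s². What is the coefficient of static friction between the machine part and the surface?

μ ≈ 0.0903

On the verge of sliding up the incline, friction is at its maximum μN and acts down the slope.
Perpendicular to incline: N = W cos 14.5° − P sin 21.1° = 1992 − 259.2 = 1733 N.
Along incline: P cos 21.1° − μN = W sin 14.5° → μ = −(W sin 14.5° − P cos 21.1°) / N = 0.09026.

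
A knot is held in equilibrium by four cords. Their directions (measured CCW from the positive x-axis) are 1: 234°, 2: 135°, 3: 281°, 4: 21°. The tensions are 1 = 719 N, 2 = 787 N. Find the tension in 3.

T_3 ≈ 332 N

Resolve: ΣF_x = 719 cos 234° + 787 cos 135° + T_3 cos 281° + T_4 cos 21° = 0.
        ΣF_y = 719 sin 234° + 787 sin 135° + T_3 sin 281° + T_4 sin 21° = 0.
The known terms sum to (-979.1, -25.19) N, so 0.1908 T_3 + 0.9336 T_4 = 979.1 and -0.9816 T_3 + 0.3584 T_4 = 25.19.
Solving simultaneously: T_3 = 332.4 N, T_4 = 980.8 N.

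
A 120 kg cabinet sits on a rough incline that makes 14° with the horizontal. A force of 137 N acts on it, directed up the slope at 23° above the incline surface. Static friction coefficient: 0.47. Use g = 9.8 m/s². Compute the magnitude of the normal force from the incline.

Axes along / perpendicular to the incline. W sin 14° = 284.5 N down-slope; W cos 14° = 1141 N into the surface.
Perpendicular: N = W cos 14° − P sin 23° = 1141 − 53.53 = 1088 N.
Along incline: P cos 23° + f = W sin 14° (friction acts up-slope) → f = 284.5 − 126.1 = 158.4 N.
|f| = 158.4 N ≤ μN = 511.1 N, so the cabinet is indeed static.

N ≈ 1090 N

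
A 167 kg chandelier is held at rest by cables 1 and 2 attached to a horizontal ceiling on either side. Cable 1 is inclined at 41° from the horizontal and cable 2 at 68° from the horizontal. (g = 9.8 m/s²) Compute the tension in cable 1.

T_1 ≈ 648 N

Weight W = 167 × 9.8 = 1637 N acts straight down.
Horizontal: T_1 cos 41° = T_2 cos 68°  →  T_2 = 2.015 T_1.
Vertical: T_1 sin 41° + T_2 sin 68° = 1637.
Substituting the horizontal relation into the vertical equation gives 2.524 T_1 = 1637, so T_1 = 648.4 N.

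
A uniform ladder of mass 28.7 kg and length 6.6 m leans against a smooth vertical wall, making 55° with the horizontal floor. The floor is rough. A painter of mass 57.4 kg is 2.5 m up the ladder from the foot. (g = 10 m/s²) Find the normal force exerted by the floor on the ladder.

ΣF_y = 0: N_floor = 28.7×10 + 57.4×10 = 861 N.

N_floor ≈ 861 N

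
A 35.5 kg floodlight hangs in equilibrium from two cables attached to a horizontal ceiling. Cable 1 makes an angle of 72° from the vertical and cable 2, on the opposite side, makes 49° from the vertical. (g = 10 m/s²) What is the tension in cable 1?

Angles from the horizontal: cable 1 is 90° − 72° = 18°, cable 2 is 90° − 49° = 41°.
Weight W = 35.5 × 10 = 355 N acts straight down.
Horizontal: T_1 cos 18° = T_2 cos 41°  →  T_2 = 1.26 T_1.
Vertical: T_1 sin 18° + T_2 sin 41° = 355.
Substituting the horizontal relation into the vertical equation gives 1.136 T_1 = 355, so T_1 = 312.6 N.

T_1 ≈ 313 N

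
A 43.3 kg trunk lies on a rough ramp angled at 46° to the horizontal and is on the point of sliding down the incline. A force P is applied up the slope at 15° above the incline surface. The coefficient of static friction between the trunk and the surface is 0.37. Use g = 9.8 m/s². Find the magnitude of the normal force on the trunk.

N ≈ 236 N

On the verge of sliding down the incline, friction equals μN and acts up the slope.
Perpendicular: N + P sin 15° = W cos 46° = 294.8 N.
Along incline: P cos 15° + μN = W sin 46° with W sin 46° = 305.2 N.
Solving the pair for P and N: P = 225.5 N, N = 236.4 N (and f = μN = 87.48 N).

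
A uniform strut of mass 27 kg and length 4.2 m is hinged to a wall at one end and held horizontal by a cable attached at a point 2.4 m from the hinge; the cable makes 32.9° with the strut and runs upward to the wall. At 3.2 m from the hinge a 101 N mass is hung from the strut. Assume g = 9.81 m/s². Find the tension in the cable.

T ≈ 675 N

Take torques about the hinge: T sin 32.9° · 2.4 = 27×9.81×2.1 + 101×3.2 = 879.43 N·m.
So T = 879.43 / (0.5432 × 2.4) = 674.6 N.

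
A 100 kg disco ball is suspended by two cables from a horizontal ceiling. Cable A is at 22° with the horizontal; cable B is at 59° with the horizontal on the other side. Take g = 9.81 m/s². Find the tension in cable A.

Weight W = 100 × 9.81 = 981 N acts straight down.
Horizontal: T_A cos 22° = T_B cos 59°  →  T_B = 1.8 T_A.
Vertical: T_A sin 22° + T_B sin 59° = 981.
Substituting the horizontal relation into the vertical equation gives 1.918 T_A = 981, so T_A = 511.6 N.

T_A ≈ 512 N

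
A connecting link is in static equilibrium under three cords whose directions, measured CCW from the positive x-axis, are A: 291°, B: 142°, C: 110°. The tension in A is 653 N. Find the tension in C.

Resolve: ΣF_x = 653 cos 291° + T_B cos 142° + T_C cos 110° = 0.
        ΣF_y = 653 sin 291° + T_B sin 142° + T_C sin 110° = 0.
The known terms sum to (234, -609.6) N, so -0.7880 T_B − 0.3420 T_C = -234 and 0.6157 T_B + 0.9397 T_C = 609.6.
Solving simultaneously: T_B = 21.51 N, T_C = 634.7 N.

T_C ≈ 635 N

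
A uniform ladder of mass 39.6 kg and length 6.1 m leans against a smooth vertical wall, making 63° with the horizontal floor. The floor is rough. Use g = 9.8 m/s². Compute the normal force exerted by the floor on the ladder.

ΣF_y = 0: N_floor = 39.6×9.8 = 388.08 N.

N_floor ≈ 388 N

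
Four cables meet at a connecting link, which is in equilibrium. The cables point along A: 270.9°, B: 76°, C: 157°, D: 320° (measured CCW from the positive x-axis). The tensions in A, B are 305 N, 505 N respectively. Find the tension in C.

T_C ≈ 764 N

Resolve: ΣF_x = 305 cos 270.9° + 505 cos 76° + T_C cos 157° + T_D cos 320° = 0.
        ΣF_y = 305 sin 270.9° + 505 sin 76° + T_C sin 157° + T_D sin 320° = 0.
The known terms sum to (127, 185) N, so -0.9205 T_C + 0.7660 T_D = -127 and 0.3907 T_C − 0.6428 T_D = -185.
Solving simultaneously: T_C = 763.9 N, T_D = 752.2 N.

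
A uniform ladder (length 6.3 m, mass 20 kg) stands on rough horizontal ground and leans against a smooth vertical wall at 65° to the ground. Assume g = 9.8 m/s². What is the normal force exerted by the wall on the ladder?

Torques about the foot: N_wall · 6.3 sin 65° = 20×9.8×3.15 cos 65° → N_wall = 45.698 N.

N_wall ≈ 45.7 N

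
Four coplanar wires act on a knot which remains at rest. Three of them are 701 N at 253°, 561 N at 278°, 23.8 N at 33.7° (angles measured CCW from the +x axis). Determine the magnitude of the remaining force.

F ≈ 1220 N

Sum the known components: ΣF_x = -107.1 N, ΣF_y = -1213 N.
For equilibrium the remaining force must supply (−ΣF_x, −ΣF_y) = (107.1, 1213) N.
Magnitude = √((107.1)² + (1213)²) = 1217 N; direction = atan2(1213, 107.1) = 85.0°.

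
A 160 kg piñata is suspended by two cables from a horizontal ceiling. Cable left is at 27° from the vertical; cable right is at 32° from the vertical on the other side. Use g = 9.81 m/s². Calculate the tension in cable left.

Angles from the horizontal: cable left is 90° − 27° = 63°, cable right is 90° − 32° = 58°.
Weight W = 160 × 9.81 = 1570 N acts straight down.
Horizontal: T_left cos 63° = T_right cos 58°  →  T_right = 0.8567 T_left.
Vertical: T_left sin 63° + T_right sin 58° = 1570.
Substituting the horizontal relation into the vertical equation gives 1.618 T_left = 1570, so T_left = 970.4 N.

T_left ≈ 970 N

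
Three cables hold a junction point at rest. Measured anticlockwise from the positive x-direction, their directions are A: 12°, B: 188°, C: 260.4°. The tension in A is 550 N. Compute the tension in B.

Resolve: ΣF_x = 550 cos 12° + T_B cos 188° + T_C cos 260.4° = 0.
        ΣF_y = 550 sin 12° + T_B sin 188° + T_C sin 260.4° = 0.
The known terms sum to (538, 114.4) N, so -0.9903 T_B − 0.1668 T_C = -538 and -0.1392 T_B − 0.9860 T_C = -114.4.
Solving simultaneously: T_B = 536.5 N, T_C = 40.25 N.

T_B ≈ 536 N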